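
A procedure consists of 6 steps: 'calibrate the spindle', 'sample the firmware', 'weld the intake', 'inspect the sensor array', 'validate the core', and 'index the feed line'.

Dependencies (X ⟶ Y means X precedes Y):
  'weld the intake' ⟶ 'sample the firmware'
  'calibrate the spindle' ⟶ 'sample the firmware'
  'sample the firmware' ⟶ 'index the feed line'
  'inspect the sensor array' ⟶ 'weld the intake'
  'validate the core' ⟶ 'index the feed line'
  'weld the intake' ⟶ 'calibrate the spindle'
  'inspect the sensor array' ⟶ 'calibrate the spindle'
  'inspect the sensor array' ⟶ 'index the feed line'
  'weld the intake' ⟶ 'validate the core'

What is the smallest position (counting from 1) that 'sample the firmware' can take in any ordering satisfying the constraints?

4

Every step that must precede 'sample the firmware' has to come before it. Tracing all chains that end at 'sample the firmware', those steps are: 'calibrate the spindle', 'weld the intake', 'inspect the sensor array' — 3 in total.
So at minimum 3 steps come before 'sample the firmware', putting 'sample the firmware' no earlier than position 4. That position is achievable by scheduling exactly those predecessors first.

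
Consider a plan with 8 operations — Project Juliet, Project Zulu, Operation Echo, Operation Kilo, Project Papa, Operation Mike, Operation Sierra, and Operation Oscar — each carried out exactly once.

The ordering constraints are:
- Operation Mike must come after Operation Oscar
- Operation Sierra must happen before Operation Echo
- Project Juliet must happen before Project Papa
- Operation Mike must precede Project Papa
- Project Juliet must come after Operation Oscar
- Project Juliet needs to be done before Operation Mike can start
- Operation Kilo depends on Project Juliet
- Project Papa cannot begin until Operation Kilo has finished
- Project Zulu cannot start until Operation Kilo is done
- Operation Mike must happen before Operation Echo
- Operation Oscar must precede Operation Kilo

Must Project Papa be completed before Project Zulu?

No

No chain of constraints connects Project Papa to Project Zulu in either direction.
A valid ordering placing Project Zulu before Project Papa exists, so the answer is no.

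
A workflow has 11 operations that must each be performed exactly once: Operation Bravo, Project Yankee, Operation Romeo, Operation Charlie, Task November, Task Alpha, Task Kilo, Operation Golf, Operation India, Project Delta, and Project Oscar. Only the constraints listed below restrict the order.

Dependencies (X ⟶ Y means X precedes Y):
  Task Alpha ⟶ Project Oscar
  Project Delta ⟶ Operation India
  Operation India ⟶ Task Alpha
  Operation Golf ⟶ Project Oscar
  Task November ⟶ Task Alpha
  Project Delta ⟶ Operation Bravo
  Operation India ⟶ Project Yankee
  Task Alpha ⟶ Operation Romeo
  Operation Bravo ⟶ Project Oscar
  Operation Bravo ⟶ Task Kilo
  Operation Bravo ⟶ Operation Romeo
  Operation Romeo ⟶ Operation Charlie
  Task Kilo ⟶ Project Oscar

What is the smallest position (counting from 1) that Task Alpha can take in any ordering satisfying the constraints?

Working backwards through the constraints from Task Alpha, its full set of required predecessors is Task November, Operation India, Project Delta — 3 of them.
So at minimum 3 operations come before Task Alpha, putting Task Alpha no earlier than position 4. That position is achievable by scheduling exactly those predecessors first.

4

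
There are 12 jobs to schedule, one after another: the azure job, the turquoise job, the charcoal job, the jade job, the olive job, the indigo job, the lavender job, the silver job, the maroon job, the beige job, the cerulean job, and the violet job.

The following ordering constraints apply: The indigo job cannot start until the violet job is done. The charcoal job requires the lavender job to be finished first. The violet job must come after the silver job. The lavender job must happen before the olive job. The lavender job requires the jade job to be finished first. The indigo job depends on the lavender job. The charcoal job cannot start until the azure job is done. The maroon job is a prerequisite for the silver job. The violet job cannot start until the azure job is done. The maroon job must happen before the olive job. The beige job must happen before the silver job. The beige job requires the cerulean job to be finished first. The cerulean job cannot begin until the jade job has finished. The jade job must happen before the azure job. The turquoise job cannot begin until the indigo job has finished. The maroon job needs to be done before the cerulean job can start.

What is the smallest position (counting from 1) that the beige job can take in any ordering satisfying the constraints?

Every job that must precede the beige job has to come before it. Tracing all chains that end at the beige job, those jobs are: the jade job, the maroon job, the cerulean job — 3 in total.
With 3 mandatory predecessors, the earliest the beige job can sit is position 3+1 = 4, and placing just those 3 first achieves it.

4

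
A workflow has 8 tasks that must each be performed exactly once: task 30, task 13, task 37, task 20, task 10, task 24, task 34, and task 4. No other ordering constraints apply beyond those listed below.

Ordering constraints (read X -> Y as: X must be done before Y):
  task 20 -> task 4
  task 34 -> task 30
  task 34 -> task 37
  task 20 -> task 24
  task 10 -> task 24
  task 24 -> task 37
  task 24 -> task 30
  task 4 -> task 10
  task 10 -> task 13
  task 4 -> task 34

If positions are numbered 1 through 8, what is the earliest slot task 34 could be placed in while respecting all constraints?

Every task that must precede task 34 has to come before it. Tracing all chains that end at task 34, those tasks are: task 20, task 4 — 2 in total.
So at minimum 2 tasks come before task 34, putting task 34 no earlier than position 3. That position is achievable by scheduling exactly those predecessors first.

3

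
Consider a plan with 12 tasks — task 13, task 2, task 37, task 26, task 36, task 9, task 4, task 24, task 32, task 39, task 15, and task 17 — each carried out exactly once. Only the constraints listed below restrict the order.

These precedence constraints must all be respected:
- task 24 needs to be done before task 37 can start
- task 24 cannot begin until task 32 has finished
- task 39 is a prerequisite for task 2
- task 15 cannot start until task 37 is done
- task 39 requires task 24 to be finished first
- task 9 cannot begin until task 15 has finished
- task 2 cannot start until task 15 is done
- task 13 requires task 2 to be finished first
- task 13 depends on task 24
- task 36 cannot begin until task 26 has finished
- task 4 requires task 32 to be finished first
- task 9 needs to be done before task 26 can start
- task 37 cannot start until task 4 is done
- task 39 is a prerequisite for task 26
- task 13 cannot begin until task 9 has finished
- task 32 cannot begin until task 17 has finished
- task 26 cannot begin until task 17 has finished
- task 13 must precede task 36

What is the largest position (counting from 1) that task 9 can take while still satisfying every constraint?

9

The tasks that are forced after task 9, directly or by a chain of constraints, are task 13, task 26, task 36. That's 3 tasks.
With 3 mandatory successors out of 12 tasks total, the latest slot for task 9 is 12−3 = 9, and it's reachable by doing all non-successors before task 9.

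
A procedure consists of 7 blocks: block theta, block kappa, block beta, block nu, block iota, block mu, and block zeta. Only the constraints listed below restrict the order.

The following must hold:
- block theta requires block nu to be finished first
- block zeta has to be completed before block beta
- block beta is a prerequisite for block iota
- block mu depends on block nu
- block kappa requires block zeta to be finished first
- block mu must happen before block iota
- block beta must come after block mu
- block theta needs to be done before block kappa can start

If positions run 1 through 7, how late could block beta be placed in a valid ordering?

6

The only block forced after block beta (directly or by a chain) is block iota.
With 1 mandatory successor out of 7 blocks total, the latest slot for block beta is 7−1 = 6, and it's reachable by doing all non-successors before block beta.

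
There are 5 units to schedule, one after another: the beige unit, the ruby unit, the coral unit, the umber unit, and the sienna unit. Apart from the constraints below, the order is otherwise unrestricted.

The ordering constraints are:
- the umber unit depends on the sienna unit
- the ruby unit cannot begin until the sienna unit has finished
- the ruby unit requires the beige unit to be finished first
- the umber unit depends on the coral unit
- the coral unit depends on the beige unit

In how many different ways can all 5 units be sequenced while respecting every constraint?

2 units have no prerequisites (the beige unit, the sienna unit), so any of them could come first.
Counting all ways to extend the partial order to a total order gives 8.

8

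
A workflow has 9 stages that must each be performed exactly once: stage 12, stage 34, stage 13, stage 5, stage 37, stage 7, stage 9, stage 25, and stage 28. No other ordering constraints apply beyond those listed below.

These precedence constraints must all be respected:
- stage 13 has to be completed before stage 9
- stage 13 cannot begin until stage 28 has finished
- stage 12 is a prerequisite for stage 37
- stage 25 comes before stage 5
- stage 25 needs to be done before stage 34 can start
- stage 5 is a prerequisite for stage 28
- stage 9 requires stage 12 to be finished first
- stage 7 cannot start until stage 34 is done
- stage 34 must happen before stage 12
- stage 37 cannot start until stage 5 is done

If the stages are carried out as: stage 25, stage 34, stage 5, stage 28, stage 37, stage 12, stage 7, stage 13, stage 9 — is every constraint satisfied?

Here stage 12 comes after stage 37.
But one of the constraints requires stage 12 before stage 37, so this ordering violates it.

No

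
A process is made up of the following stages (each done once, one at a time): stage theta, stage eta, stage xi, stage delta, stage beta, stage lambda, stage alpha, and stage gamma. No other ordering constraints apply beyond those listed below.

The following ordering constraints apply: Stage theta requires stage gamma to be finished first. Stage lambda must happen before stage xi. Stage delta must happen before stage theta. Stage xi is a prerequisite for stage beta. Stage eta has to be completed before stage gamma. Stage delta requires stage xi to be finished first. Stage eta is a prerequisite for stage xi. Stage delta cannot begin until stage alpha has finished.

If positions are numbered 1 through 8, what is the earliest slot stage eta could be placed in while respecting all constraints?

Nothing is required before stage eta; it can be the very first stage.

1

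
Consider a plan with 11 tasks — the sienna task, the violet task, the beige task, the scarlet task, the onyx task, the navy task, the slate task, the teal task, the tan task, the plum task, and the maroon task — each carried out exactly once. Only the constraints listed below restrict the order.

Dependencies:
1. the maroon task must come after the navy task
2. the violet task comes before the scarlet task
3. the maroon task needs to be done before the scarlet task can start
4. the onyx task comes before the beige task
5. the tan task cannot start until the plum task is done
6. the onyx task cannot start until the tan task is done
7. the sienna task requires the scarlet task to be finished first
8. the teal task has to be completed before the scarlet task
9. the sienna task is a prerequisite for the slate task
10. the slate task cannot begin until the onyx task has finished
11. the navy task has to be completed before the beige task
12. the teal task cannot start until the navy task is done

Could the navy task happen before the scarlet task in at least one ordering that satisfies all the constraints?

The constraints force the navy task before the scarlet task, so yes — every valid ordering has the navy task earlier.

Yes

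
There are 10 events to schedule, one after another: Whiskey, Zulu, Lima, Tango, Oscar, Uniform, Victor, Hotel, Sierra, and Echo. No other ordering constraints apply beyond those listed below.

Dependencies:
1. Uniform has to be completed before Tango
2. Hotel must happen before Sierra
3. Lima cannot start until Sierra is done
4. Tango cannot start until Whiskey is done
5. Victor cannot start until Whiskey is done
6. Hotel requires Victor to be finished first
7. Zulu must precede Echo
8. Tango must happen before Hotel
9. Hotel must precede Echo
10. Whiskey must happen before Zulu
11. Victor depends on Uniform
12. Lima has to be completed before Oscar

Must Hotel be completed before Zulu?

No chain of constraints connects Hotel to Zulu in either direction.
A valid ordering placing Zulu before Hotel exists, so the answer is no.

No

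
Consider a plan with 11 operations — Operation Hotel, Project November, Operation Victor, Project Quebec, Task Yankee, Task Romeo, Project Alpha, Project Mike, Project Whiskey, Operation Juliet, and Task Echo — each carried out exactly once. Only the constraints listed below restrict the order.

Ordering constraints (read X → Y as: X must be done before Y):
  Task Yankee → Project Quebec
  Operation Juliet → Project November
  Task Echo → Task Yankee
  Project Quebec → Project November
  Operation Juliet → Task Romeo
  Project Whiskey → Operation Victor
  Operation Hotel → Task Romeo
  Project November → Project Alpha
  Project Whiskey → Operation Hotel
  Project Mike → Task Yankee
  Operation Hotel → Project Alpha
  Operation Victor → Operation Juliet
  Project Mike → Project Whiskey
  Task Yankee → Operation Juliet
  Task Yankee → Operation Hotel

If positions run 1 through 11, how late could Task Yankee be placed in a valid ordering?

The operations that are forced after Task Yankee, directly or by a chain of constraints, are Operation Hotel, Project November, Project Quebec, Task Romeo, Project Alpha, Operation Juliet. That's 6 operations.
So at least 6 operations follow Task Yankee, putting Task Yankee no later than position 5. That position is achievable by scheduling everything else first.

5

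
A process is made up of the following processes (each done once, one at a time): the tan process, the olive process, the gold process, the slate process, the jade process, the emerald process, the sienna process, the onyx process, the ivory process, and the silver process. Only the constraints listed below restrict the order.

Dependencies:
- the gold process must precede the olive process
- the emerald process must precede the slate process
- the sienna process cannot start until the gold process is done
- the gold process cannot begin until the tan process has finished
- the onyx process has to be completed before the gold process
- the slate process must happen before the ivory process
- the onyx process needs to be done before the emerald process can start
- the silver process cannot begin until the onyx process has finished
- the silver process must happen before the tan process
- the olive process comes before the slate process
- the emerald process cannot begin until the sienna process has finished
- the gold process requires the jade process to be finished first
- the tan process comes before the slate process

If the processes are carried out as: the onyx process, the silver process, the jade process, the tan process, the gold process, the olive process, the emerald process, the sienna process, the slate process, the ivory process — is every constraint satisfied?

No

The sequence places the emerald process ahead of the sienna process.
Since the sienna process is required before the emerald process, the ordering is invalid.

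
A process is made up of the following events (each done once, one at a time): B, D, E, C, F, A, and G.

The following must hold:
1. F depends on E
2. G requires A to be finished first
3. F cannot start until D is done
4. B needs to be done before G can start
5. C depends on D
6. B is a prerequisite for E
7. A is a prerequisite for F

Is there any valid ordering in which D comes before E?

The constraints leave D and E unordered relative to each other; nothing requires E earlier.
So a valid ordering placing D earlier than E exists.

Yes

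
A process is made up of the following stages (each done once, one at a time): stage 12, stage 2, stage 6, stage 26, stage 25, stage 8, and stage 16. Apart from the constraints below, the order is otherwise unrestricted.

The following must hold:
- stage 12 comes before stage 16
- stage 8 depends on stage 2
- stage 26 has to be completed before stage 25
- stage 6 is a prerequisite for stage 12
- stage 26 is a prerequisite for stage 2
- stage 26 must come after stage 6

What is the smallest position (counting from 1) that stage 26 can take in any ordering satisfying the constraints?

Working backwards through the constraints from stage 26, its only required predecessor is stage 6.
With 1 mandatory predecessor, the earliest stage 26 can sit is position 1+1 = 2, and placing just that one first achieves it.

2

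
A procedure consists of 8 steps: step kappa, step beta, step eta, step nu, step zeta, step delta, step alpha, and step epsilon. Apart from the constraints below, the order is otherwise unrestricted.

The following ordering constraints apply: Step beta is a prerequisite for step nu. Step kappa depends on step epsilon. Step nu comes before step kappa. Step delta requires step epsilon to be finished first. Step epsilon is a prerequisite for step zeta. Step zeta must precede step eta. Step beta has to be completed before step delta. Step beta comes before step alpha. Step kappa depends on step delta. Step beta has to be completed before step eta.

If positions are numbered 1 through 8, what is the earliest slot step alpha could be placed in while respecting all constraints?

Working backwards through the constraints from step alpha, its only required predecessor is step beta.
With 1 mandatory predecessor, the earliest step alpha can sit is position 1+1 = 2, and placing just that one first achieves it.

2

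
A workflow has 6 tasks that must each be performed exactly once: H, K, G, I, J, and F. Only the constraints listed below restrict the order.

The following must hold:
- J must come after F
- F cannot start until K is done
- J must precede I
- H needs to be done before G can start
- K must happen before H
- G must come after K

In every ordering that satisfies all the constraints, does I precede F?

There is a chain F → J → I, which puts F before I.
So I does not have to come before F — it cannot.

No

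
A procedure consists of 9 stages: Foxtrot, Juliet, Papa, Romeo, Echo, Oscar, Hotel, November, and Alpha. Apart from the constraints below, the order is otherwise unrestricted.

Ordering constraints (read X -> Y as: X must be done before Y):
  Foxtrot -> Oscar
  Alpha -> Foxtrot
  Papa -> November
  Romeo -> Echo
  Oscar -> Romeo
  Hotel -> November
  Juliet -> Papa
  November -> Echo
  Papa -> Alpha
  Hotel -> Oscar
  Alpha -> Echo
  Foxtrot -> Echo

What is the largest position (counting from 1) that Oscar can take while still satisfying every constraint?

Every stage that must follow Oscar has to come after it. Tracing all chains starting from Oscar, those stages are: Romeo, Echo — 2 in total.
So at least 2 stages follow Oscar, putting Oscar no later than position 7. That position is achievable by scheduling everything else first.

7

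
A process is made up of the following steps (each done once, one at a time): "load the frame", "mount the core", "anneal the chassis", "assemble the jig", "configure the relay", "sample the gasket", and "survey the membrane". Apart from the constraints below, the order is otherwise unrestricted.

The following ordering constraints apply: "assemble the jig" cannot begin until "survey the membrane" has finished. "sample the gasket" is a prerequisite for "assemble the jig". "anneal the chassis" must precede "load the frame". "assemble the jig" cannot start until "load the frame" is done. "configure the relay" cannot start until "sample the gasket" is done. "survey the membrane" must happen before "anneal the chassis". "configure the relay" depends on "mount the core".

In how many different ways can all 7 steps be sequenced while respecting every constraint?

The steps with no prerequisites are "mount the core", "sample the gasket", "survey the membrane"; any of them can be placed first.
Systematically extending each partial ordering one step at a time and counting, there are 64 complete orderings.

64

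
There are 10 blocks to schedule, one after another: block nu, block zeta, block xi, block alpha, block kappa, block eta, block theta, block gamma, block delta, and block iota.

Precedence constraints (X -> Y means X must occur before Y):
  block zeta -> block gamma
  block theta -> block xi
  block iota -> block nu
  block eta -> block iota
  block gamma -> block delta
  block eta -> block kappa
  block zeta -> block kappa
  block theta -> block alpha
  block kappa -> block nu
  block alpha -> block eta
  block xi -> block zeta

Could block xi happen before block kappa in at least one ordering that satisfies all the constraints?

Block xi is actually forced before block kappa by the constraints, so certainly some valid ordering has block xi first.

Yes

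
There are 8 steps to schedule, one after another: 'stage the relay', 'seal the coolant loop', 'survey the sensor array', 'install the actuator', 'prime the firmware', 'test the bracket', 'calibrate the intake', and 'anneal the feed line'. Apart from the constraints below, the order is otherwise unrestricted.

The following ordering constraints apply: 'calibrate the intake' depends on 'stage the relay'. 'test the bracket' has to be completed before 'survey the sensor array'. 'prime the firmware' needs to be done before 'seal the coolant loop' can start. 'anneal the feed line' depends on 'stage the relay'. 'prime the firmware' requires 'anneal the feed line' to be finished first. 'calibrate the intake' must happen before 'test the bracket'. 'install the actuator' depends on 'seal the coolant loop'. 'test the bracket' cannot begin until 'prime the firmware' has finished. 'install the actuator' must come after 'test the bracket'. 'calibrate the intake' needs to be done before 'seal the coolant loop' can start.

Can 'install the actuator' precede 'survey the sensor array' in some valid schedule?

Yes

The constraints leave 'install the actuator' and 'survey the sensor array' unordered relative to each other; nothing requires 'survey the sensor array' earlier.
That means at least one valid schedule has 'install the actuator' before 'survey the sensor array'.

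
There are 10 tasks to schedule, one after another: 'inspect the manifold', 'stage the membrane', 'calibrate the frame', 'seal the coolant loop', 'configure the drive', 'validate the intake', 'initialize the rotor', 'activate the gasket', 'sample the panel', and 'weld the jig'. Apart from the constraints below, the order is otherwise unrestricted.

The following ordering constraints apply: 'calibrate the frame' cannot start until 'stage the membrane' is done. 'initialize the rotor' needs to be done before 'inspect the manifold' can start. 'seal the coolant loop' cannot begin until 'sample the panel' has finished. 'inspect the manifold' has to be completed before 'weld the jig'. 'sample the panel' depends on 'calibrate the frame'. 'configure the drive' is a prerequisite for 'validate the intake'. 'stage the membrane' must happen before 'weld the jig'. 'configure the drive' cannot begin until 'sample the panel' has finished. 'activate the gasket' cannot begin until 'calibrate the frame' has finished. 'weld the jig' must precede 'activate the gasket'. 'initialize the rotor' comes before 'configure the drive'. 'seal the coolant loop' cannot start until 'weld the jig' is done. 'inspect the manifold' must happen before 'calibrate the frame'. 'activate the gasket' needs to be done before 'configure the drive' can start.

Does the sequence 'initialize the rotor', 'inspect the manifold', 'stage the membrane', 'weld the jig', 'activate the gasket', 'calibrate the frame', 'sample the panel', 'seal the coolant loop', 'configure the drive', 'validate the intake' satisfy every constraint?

The sequence places 'activate the gasket' ahead of 'calibrate the frame'.
Since 'calibrate the frame' is required before 'activate the gasket', the ordering is invalid.

No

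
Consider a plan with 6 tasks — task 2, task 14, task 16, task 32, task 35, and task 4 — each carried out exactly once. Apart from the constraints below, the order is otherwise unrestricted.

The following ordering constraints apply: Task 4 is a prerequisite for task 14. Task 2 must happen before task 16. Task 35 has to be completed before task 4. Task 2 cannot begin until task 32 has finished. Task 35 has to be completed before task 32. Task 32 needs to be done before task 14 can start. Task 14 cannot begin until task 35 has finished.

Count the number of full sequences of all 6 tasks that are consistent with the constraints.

9

Only task 35 has no prerequisites, so it must go first.
Counting all ways to extend the partial order to a total order gives 9.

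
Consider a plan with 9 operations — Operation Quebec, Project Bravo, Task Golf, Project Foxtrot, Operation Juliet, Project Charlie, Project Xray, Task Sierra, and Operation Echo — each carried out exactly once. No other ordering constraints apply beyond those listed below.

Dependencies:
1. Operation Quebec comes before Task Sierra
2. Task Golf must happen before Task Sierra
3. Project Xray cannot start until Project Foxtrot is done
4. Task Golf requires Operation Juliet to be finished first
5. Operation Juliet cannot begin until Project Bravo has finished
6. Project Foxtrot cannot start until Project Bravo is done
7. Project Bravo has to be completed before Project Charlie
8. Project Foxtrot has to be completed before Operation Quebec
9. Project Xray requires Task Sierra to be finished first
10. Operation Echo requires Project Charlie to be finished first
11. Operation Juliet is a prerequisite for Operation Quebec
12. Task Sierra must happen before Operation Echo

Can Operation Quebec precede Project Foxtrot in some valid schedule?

No

There is a dependency chain Project Foxtrot → Operation Quebec, so Operation Quebec always comes after Project Foxtrot.
Hence Operation Quebec can never be scheduled before Project Foxtrot.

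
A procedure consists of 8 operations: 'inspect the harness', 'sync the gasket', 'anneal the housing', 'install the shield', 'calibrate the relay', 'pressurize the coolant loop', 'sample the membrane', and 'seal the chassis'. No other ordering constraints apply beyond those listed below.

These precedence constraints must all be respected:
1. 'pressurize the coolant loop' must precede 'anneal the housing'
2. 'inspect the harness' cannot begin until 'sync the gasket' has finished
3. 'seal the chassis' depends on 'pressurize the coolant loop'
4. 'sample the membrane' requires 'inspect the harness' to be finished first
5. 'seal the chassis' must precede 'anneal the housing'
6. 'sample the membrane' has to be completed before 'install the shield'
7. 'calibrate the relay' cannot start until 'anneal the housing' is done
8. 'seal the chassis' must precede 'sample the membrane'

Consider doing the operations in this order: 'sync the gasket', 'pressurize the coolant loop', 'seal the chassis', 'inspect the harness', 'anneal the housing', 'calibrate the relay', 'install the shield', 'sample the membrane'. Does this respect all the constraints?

No

Here 'sample the membrane' comes after 'install the shield'.
Since 'sample the membrane' is required before 'install the shield', the ordering is invalid.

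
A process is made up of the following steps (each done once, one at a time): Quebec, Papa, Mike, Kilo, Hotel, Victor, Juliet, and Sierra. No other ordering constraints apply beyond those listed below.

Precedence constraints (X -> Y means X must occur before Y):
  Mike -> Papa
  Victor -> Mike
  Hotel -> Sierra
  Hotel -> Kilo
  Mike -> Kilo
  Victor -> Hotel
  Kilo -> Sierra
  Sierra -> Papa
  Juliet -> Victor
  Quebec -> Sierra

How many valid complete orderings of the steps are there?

2 steps have no prerequisites (Quebec, Juliet), so any of them could come first.
Systematically extending each partial ordering one step at a time and counting, there are 12 complete orderings.

12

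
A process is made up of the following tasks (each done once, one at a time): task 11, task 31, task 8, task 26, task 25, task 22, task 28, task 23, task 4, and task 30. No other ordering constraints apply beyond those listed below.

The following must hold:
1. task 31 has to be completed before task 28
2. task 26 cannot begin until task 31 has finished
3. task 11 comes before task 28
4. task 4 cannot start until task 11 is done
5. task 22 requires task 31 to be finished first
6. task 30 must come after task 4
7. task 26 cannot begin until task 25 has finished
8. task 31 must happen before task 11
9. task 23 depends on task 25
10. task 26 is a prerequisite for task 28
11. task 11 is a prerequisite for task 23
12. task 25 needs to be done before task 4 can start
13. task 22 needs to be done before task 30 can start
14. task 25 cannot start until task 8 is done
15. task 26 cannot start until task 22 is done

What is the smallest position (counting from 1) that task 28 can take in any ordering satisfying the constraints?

Every task that must precede task 28 has to come before it. Tracing all chains that end at task 28, those tasks are: task 11, task 31, task 8, task 26, task 25, task 22 — 6 in total.
With 6 mandatory predecessors, the earliest task 28 can sit is position 6+1 = 7, and placing just those 6 first achieves it.

7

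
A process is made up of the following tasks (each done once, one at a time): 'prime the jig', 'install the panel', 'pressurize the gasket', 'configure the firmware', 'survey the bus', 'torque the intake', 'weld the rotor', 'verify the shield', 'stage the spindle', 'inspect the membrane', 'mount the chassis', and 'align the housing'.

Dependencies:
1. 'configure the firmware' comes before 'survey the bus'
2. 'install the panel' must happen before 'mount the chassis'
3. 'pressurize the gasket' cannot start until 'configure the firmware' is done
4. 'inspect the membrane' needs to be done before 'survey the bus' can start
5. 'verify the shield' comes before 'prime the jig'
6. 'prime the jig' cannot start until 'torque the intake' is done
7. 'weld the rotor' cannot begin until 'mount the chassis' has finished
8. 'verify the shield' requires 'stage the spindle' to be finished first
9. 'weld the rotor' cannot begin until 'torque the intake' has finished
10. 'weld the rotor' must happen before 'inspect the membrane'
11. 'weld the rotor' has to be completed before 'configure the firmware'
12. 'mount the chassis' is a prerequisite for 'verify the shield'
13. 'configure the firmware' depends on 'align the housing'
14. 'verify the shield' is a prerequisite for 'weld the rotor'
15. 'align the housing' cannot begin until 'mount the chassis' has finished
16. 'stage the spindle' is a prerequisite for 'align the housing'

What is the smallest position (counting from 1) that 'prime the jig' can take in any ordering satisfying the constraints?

Every task that must precede 'prime the jig' has to come before it. Tracing all chains that end at 'prime the jig', those tasks are: 'install the panel', 'torque the intake', 'verify the shield', 'stage the spindle', 'mount the chassis' — 5 in total.
So at minimum 5 tasks come before 'prime the jig', putting 'prime the jig' no earlier than position 6. That position is achievable by scheduling exactly those predecessors first.

6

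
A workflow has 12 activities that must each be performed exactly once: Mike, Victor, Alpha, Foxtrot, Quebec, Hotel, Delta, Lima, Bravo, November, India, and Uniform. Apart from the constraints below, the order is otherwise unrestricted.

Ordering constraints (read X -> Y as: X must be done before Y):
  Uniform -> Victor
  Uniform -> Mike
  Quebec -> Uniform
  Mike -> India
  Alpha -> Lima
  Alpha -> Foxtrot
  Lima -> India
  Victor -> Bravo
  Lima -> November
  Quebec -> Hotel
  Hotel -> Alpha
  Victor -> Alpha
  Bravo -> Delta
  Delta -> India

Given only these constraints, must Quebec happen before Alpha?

Yes

Chaining the stated constraints: Quebec → Hotel → Alpha.
So Quebec must precede Alpha in any valid ordering.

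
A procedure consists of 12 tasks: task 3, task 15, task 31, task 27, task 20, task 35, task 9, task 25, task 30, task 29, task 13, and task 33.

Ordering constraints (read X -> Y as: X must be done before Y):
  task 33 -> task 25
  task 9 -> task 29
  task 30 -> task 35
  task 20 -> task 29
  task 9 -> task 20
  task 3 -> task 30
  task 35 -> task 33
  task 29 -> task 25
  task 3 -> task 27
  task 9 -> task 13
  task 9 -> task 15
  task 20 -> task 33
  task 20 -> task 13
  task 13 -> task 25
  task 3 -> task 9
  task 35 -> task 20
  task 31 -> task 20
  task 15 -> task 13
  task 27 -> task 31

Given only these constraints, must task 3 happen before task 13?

Yes

Following the dependencies: task 3 → task 9 → task 13.
Hence task 3 necessarily comes before task 13.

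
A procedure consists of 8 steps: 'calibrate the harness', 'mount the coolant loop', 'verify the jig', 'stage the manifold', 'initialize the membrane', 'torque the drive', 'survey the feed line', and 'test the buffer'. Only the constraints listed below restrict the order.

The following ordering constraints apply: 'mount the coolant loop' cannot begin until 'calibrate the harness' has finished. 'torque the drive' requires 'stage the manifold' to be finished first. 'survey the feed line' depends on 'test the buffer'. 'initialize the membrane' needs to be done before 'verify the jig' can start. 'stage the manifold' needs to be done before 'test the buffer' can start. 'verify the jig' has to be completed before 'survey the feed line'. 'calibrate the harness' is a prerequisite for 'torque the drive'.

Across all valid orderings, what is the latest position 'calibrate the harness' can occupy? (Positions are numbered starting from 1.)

6

The steps that are forced after 'calibrate the harness', directly or by a chain of constraints, are 'mount the coolant loop', 'torque the drive'. That's 2 steps.
With 2 mandatory successors out of 8 steps total, the latest slot for 'calibrate the harness' is 8−2 = 6, and it's reachable by doing all non-successors before 'calibrate the harness'.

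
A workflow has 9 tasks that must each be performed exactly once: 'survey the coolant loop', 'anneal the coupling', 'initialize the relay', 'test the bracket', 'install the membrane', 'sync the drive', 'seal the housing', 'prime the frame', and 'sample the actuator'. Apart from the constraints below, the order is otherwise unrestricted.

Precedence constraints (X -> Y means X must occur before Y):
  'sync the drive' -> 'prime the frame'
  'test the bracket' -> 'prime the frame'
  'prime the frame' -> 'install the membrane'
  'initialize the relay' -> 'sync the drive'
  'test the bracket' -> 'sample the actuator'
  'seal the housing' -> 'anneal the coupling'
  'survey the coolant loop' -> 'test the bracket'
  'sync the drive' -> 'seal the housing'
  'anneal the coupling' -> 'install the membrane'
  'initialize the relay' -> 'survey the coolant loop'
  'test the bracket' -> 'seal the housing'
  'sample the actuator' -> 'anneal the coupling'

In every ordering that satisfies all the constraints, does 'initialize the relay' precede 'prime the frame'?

Chaining the stated constraints: 'initialize the relay' → 'sync the drive' → 'prime the frame'.
So 'initialize the relay' must precede 'prime the frame' in any valid ordering.

Yes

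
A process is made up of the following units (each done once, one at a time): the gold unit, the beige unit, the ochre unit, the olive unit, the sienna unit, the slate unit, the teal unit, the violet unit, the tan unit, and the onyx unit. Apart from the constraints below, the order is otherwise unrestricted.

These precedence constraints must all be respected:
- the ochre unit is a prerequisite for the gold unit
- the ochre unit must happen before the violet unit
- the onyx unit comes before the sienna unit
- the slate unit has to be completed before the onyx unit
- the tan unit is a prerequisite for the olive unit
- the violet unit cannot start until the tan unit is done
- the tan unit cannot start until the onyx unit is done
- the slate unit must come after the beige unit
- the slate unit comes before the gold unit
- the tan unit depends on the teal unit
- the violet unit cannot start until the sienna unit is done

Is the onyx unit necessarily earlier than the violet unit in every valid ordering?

Yes

Tracing the constraints gives a chain: the onyx unit → the tan unit → the violet unit.
That forces the onyx unit before the violet unit in every valid schedule.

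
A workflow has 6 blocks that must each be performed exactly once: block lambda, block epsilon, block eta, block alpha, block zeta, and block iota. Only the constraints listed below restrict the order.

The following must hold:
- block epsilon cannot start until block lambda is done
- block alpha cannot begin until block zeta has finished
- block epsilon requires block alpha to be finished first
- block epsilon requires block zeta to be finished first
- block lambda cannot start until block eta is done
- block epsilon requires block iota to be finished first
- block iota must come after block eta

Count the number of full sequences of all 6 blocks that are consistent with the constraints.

20

2 blocks have no prerequisites (block eta, block zeta), so any of them could come first.
Systematically extending each partial ordering one block at a time and counting, there are 20 complete orderings.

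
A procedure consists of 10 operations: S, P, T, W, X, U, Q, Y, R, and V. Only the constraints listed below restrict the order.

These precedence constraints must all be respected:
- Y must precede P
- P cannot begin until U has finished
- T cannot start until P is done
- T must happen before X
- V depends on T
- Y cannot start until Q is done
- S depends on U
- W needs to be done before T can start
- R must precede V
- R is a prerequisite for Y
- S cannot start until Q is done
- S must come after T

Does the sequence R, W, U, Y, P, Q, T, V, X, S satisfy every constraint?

No

Here Q comes after Y.
That contradicts the constraint that Q must precede Y.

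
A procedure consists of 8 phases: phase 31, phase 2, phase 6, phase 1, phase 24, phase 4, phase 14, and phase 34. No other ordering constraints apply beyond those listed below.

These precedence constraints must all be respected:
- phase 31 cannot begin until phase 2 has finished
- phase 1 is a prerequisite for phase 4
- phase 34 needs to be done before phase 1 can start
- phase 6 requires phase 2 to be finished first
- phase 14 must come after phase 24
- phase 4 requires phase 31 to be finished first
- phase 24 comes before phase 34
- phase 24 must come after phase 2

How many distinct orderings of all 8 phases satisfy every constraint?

133

Only phase 2 has no prerequisites, so it must go first.
Counting all ways to extend the partial order to a total order gives 133.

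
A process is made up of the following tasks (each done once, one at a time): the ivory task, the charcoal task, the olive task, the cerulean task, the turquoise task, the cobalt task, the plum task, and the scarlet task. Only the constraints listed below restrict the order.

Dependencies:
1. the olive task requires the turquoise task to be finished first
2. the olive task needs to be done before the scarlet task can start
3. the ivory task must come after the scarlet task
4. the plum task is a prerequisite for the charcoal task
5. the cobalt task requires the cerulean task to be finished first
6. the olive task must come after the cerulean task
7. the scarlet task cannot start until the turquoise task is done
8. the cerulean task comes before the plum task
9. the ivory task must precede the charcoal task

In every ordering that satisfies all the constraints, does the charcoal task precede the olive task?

There is a chain the olive task → the scarlet task → the ivory task → the charcoal task, which puts the olive task before the charcoal task.
So the charcoal task does not have to come before the olive task — it cannot.

No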